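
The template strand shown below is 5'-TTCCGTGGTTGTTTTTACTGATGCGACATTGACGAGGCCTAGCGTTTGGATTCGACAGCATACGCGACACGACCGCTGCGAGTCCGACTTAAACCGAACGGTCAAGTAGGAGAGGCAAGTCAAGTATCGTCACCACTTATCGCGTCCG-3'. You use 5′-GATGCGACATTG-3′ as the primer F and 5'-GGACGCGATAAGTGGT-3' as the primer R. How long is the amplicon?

Forward primer GATGCGACATTG is found on the top strand at positions 20–31.
Taking the reverse complement of GGACGCGATAAGTGGT gives ACCACTTATCGCGTCC, found at positions 132–147 on the template; the primer anneals here to the top strand with its 3' end pointing upstream.
The product runs from position 20 to position 147, so its length is 147 − 20 + 1 = 128 bp.

128 bp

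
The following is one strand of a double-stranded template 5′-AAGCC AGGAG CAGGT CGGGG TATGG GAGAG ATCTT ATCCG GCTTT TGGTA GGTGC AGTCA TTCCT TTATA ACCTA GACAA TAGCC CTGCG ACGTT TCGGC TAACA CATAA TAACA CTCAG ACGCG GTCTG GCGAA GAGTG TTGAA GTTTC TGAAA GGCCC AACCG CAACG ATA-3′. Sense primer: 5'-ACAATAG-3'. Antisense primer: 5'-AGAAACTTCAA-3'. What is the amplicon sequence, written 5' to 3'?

5'-ACAATAGCCCTGCGACGTTTCGGCTAACACATAATAACACTCAGACGCGGTCTGGCGAAGAGTGTTGAAGTTTCT-3'

Forward primer ACAATAG is found on the top strand at positions 77–83.
The reverse primer's reverse complement is TTGAAGTTTCT, which matches the template at positions 141–151.
The product is the template from position 77 through 151 (75 bp).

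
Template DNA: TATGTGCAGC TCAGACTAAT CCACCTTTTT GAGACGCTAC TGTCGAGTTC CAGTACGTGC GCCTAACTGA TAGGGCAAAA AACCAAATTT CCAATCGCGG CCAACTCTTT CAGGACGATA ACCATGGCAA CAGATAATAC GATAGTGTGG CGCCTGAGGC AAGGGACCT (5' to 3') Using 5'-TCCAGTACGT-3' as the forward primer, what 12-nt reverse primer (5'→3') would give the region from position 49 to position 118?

The product's 3' end on the top strand is position 118.
The reverse primer anneals to the top strand over positions 107–118, i.e. to CTTTCAGGACGA.
Its sequence written 5'→3' is the reverse complement: TCGTCCTGAAAG.

5'-TCGTCCTGAAAG-3'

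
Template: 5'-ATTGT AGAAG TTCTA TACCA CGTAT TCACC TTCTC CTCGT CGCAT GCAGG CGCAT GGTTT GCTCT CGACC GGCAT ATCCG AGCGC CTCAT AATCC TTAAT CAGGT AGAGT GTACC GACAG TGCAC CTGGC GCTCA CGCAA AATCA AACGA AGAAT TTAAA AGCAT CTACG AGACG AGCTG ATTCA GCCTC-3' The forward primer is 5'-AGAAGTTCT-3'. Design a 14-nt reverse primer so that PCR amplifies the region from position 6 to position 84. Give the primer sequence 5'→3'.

The product's 3' end on the top strand is position 84.
The reverse primer anneals to the top strand over positions 71–84, i.e. to GGCATATCCGAGCG.
Its sequence written 5'→3' is the reverse complement: CGCTCGGATATGCC.

5'-CGCTCGGATATGCC-3'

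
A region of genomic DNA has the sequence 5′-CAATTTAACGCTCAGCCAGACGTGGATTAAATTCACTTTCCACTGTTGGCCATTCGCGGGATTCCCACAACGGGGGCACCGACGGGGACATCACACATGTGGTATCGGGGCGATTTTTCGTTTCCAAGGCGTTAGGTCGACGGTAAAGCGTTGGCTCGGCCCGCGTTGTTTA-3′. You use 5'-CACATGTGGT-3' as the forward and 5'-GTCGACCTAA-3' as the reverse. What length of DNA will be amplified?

Scanning the template, CACATGTGGT occurs at positions 94–103; this primer anneals to the bottom strand there with its 3' end pointing downstream.
Taking the reverse complement of GTCGACCTAA gives TTAGGTCGAC, found at positions 132–141 on the template; the primer anneals here to the top strand with its 3' end pointing upstream.
The product runs from position 94 to position 141, so its length is 141 − 94 + 1 = 48 bp.

48 bp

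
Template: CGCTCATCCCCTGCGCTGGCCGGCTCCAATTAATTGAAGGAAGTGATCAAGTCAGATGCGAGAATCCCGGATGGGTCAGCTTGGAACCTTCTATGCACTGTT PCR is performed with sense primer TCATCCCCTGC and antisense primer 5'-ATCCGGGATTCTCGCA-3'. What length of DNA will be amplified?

69 bp

Scanning the template, TCATCCCCTGC occurs at positions 4–14; this primer anneals to the bottom strand there with its 3' end pointing downstream.
Reverse complement of the reverse primer: TGCGAGAATCCCGGAT. This occurs on the top strand at positions 57–72.
The product runs from position 4 to position 72, so its length is 72 − 4 + 1 = 69 bp.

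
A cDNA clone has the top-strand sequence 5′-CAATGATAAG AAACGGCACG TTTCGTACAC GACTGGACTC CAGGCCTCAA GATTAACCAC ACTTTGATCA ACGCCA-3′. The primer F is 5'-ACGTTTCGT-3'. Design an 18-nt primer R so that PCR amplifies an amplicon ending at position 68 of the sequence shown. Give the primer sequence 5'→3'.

The forward primer binds at positions 18–26; the product's 3' end on the top strand is position 68.
The reverse primer anneals to the top strand over positions 51–68, i.e. to GATTAACCACACTTTGAT.
Its sequence written 5'→3' is the reverse complement: ATCAAAGTGTGGTTAATC.

5'-ATCAAAGTGTGGTTAATC-3'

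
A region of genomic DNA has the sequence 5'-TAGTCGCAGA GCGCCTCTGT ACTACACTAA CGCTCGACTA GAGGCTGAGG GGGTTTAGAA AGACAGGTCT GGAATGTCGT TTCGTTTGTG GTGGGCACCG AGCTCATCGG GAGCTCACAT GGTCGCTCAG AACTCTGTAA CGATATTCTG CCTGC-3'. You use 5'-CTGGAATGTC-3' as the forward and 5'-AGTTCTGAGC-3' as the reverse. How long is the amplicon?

66 bp

The forward primer matches the template at positions 69–78.
The reverse primer's reverse complement is GCTCAGAACT, which matches the template at positions 125–134.
The product runs from position 69 to position 134, so its length is 134 − 69 + 1 = 66 bp.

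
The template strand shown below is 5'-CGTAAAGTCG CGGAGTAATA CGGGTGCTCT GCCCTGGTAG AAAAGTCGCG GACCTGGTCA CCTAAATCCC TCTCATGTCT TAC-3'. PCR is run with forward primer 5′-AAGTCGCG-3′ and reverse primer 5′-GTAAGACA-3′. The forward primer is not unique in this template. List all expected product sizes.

79 bp, 41 bp

The forward primer AAGTCGCG matches the top strand at positions 5–12, 43–50.
The reverse primer's reverse complement is TGTCTTAC, matching at positions 76–83.
Each forward site pairs with the reverse site to give a product ending at position 83: sizes 79, 41 bp.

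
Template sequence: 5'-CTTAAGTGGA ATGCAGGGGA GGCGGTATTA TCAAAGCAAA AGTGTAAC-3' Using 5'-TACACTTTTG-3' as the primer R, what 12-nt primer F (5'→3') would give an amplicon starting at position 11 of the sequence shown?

The reverse primer's reverse complement CAAAAGTGTA matches the template at positions 37–46; the product starts at position 11.
The forward primer is identical to the top strand over positions 11–22: ATGCAGGGGAGG.

5'-ATGCAGGGGAGG-3'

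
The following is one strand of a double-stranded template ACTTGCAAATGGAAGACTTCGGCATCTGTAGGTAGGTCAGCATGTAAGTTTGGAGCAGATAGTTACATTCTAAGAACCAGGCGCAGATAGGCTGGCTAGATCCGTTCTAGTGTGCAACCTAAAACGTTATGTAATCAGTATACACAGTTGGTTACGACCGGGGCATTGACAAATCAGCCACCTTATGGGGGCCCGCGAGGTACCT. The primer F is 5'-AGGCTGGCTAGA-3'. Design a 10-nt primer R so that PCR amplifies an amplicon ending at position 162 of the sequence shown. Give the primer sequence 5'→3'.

5'-CCCGGTCGTA-3'

The forward primer binds at positions 89–100; the product's 3' end on the top strand is position 162.
The reverse primer anneals to the top strand over positions 153–162, i.e. to TACGACCGGG.
Its sequence written 5'→3' is the reverse complement: CCCGGTCGTA.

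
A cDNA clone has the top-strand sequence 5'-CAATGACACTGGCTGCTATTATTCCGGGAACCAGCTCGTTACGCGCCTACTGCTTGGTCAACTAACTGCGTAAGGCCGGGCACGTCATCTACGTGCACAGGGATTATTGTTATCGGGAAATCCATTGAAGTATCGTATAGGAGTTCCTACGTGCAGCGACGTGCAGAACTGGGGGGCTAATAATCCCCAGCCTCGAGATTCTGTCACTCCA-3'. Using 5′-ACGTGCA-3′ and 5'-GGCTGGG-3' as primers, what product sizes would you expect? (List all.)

102 bp, 44 bp, 34 bp

The forward primer ACGTGCA matches the top strand at positions 91–97, 149–155, 159–165.
The reverse primer's reverse complement is CCCAGCC, matching at positions 186–192.
Each forward site pairs with the reverse site to give a product ending at position 192: sizes 102, 44, 34 bp.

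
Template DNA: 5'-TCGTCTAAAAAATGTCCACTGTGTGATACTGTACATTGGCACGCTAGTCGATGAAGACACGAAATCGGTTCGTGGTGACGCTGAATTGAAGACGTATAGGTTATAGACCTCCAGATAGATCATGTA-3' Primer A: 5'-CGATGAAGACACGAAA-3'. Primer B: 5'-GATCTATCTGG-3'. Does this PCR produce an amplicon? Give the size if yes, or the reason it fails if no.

Yes — a 73 bp product.

Primer A (CGATGAAGACACGAAA) matches the top strand at positions 49–64; it acts as a forward primer.
Primer B's reverse complement is CCAGATAGATC, matching the top strand at positions 111–121; it acts as a reverse primer.
The 3' ends face each other across positions 49–121, giving a 73 bp product.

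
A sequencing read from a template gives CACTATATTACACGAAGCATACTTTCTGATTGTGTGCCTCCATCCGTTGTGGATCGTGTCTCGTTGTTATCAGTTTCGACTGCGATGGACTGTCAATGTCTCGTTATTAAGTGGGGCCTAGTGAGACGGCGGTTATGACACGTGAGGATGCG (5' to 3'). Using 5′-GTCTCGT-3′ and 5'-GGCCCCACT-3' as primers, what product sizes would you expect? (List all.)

The forward primer GTCTCGT matches the top strand at positions 58–64, 98–104.
The reverse primer's reverse complement is AGTGGGGCC, matching at positions 110–118.
Each forward site pairs with the reverse site to give a product ending at position 118: sizes 61, 21 bp.

61 bp, 21 bp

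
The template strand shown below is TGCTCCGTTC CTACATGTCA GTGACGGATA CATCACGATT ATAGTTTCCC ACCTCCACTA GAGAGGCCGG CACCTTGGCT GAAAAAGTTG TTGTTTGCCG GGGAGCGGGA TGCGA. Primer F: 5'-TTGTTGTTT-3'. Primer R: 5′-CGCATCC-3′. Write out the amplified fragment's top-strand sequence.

Scanning the template, TTGTTGTTT occurs at positions 88–96; this primer anneals to the bottom strand there with its 3' end pointing downstream.
Reverse complement of the reverse primer: GGATGCG. This occurs on the top strand at positions 108–114.
The product is the template from position 88 through 114 (27 bp).

5'-TTGTTGTTTGCCGGGGAGCGGGATGCG-3'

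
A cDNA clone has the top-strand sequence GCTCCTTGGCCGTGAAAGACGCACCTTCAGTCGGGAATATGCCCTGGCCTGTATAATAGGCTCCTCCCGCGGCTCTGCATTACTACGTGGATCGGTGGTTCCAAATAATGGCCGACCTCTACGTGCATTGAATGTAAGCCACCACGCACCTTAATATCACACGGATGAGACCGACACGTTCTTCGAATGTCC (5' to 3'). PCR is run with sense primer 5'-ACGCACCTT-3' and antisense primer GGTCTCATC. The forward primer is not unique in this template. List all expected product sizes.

154 bp, 29 bp

The forward primer ACGCACCTT matches the top strand at positions 19–27, 144–152.
The reverse primer's reverse complement is GATGAGACC, matching at positions 164–172.
Each forward site pairs with the reverse site to give a product ending at position 172: sizes 154, 29 bp.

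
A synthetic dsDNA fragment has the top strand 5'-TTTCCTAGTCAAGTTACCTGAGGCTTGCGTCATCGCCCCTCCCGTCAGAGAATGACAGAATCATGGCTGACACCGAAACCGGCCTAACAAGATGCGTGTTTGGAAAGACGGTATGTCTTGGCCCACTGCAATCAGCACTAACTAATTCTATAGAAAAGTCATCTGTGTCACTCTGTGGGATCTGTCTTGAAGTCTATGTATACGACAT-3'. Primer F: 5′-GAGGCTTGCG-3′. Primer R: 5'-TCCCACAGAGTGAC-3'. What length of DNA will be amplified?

161 bp

The forward primer matches the template at positions 20–29.
The reverse primer's reverse complement is GTCACTCTGTGGGA, which matches the template at positions 167–180.
The product runs from position 20 to position 180, so its length is 180 − 20 + 1 = 161 bp.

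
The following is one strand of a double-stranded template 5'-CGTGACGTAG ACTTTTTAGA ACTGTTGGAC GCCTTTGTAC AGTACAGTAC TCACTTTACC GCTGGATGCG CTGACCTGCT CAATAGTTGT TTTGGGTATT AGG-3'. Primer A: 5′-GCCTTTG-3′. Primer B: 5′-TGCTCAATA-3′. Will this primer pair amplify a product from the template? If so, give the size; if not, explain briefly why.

No product — both primers anneal to the same strand and extend in the same direction.

Primer A (GCCTTTG) matches the top strand at positions 31–37 (3' end points downstream).
Primer B (TGCTCAATA) also matches the top strand directly, at positions 77–85 — its reverse complement TATTGAGCA is not present.
Both primers anneal to the bottom strand with 3' ends pointing the same way, so neither can prime synthesis back toward the other.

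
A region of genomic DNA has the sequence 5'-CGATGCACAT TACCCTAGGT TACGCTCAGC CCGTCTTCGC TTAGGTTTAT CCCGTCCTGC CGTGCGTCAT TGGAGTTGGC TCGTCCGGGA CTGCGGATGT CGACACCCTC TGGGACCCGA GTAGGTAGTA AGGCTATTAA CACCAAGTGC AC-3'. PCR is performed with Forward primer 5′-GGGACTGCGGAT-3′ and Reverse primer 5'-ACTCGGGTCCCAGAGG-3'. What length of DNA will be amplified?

36 bp

The forward primer matches the template at positions 87–98.
Taking the reverse complement of ACTCGGGTCCCAGAGG gives CCTCTGGGACCCGAGT, found at positions 107–122 on the template; the primer anneals here to the top strand with its 3' end pointing upstream.
Product length = (reverse-primer end) − (forward-primer start) + 1 = 122 − 87 + 1 = 36 bp.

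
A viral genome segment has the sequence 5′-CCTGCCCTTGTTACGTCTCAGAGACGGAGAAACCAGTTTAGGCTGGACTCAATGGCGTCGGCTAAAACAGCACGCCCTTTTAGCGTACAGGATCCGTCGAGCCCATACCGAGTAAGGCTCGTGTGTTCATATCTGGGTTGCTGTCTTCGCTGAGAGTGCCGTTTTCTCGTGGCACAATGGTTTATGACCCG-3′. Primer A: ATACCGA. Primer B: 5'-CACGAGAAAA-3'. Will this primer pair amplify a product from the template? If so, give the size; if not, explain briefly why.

Yes — a 67 bp product.

Primer A (ATACCGA) matches the top strand at positions 105–111; it acts as a forward primer.
Primer B's reverse complement is TTTTCTCGTG, matching the top strand at positions 162–171; it acts as a reverse primer.
The 3' ends face each other across positions 105–171, giving a 67 bp product.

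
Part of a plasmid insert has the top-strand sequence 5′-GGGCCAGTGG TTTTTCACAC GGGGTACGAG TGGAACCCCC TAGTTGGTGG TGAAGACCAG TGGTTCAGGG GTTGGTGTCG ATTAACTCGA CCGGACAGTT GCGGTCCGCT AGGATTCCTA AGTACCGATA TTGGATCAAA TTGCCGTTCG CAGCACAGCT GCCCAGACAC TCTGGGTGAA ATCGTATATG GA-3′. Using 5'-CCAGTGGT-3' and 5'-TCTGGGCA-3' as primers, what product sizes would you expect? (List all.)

The forward primer CCAGTGGT matches the top strand at positions 4–11, 57–64.
The reverse primer's reverse complement is TGCCCAGA, matching at positions 160–167.
Each forward site pairs with the reverse site to give a product ending at position 167: sizes 164, 111 bp.

164 bp, 111 bp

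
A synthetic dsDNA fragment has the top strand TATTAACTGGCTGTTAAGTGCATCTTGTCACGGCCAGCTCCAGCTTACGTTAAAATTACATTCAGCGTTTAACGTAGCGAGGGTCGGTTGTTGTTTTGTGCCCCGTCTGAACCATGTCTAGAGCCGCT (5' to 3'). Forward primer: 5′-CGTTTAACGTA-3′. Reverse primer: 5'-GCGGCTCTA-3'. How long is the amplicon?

62 bp

Forward primer CGTTTAACGTA is found on the top strand at positions 66–76.
Reverse complement of the reverse primer: TAGAGCCGC. This occurs on the top strand at positions 119–127.
Amplicon spans positions 66–127: 62 bp.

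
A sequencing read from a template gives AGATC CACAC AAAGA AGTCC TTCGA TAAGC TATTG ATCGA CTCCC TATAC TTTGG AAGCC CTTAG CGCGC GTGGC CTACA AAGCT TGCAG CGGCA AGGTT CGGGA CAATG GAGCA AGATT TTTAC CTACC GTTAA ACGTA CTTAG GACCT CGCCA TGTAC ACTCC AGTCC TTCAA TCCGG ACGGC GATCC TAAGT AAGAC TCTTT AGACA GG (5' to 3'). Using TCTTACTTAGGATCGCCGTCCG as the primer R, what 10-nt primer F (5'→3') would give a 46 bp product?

5'-CATGTACACT-3'

The reverse primer's reverse complement CGGACGGCGATCCTAAGTAAGA matches the template at positions 178–199, so the product ends at position 199.
A 46 bp product then starts at position 199 − 46 + 1 = 154.
The forward primer is identical to the top strand there: CATGTACACT.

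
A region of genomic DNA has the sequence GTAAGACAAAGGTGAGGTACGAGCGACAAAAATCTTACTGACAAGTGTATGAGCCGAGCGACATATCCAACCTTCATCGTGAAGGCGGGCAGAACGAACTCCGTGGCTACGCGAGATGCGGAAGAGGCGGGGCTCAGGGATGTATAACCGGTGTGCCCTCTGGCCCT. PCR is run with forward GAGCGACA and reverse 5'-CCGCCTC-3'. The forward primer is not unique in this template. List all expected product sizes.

The forward primer GAGCGACA matches the top strand at positions 21–28, 56–63.
The reverse primer's reverse complement is GAGGCGG, matching at positions 124–130.
Each forward site pairs with the reverse site to give a product ending at position 130: sizes 110, 75 bp.

110 bp, 75 bp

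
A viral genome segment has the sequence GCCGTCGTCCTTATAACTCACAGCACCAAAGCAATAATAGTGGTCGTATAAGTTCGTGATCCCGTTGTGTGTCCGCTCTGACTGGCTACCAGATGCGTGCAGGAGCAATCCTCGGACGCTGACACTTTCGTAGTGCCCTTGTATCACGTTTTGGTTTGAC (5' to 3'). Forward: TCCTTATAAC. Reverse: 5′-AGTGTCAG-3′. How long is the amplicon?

Scanning the template, TCCTTATAAC occurs at positions 8–17; this primer anneals to the bottom strand there with its 3' end pointing downstream.
The reverse primer's reverse complement is CTGACACT, which matches the template at positions 119–126.
The product runs from position 8 to position 126, so its length is 126 − 8 + 1 = 119 bp.

119 bp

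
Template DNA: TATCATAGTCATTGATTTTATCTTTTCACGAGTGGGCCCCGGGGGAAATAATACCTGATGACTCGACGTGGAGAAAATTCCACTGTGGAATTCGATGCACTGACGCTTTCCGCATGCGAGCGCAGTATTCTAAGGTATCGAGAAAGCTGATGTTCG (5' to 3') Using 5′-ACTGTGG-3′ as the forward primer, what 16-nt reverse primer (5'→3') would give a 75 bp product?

The forward primer binds at positions 82–88, so a 75 bp product ends at position 82 + 75 − 1 = 156.
The reverse primer anneals to the top strand over positions 141–156, i.e. to AGAAAGCTGATGTTCG.
Its sequence written 5'→3' is the reverse complement: CGAACATCAGCTTTCT.

5'-CGAACATCAGCTTTCT-3'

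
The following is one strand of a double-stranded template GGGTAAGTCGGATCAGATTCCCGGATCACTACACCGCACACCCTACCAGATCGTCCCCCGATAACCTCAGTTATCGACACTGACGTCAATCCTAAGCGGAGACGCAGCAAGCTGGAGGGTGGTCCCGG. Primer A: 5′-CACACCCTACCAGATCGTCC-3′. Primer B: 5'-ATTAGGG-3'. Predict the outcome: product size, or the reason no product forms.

Primer B (ATTAGGG) does not match the top strand, and its reverse complement CCCTAAT does not match either.
With no annealing site for primer B, no amplification occurs.

No product — primer B has no binding site in the template.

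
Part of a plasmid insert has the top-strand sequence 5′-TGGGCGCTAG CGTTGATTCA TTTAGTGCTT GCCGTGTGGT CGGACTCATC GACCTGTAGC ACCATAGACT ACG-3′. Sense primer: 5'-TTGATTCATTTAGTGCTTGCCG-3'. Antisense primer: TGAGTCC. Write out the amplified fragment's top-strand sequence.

The forward primer matches the template at positions 13–34.
Taking the reverse complement of TGAGTCC gives GGACTCA, found at positions 42–48 on the template; the primer anneals here to the top strand with its 3' end pointing upstream.
The product is the template from position 13 through 48 (36 bp).

5'-TTGATTCATTTAGTGCTTGCCGTGTGGTCGGACTCA-3'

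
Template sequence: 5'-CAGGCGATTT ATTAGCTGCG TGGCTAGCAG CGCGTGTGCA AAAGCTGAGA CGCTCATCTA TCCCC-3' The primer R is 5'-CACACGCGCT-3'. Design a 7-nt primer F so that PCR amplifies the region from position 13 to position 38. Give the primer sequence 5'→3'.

5'-TAGCTGC-3'

The reverse primer's reverse complement AGCGCGTGTG matches the template at positions 29–38; the product starts at position 13.
The forward primer is identical to the top strand over positions 13–19: TAGCTGC.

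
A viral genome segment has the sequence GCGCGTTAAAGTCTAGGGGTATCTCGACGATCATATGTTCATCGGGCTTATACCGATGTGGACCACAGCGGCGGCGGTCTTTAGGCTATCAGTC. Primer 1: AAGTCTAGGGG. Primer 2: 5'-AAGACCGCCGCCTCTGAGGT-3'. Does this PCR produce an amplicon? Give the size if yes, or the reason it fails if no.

No product — primer 2 has no binding site in the template.

Primer 2 (AAGACCGCCGCCTCTGAGGT) does not match the top strand, and its reverse complement ACCTCAGAGGCGGCGGTCTT does not match either.
With no annealing site for primer 2, no amplification occurs.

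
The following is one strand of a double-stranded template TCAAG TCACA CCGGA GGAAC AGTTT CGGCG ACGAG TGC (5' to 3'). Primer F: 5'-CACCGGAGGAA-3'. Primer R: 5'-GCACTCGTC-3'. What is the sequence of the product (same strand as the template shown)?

5'-CACCGGAGGAACAGTTTCGGCGACGAGTGC-3'

Forward primer CACCGGAGGAA is found on the top strand at positions 9–19.
Reverse complement of the reverse primer: GACGAGTGC. This occurs on the top strand at positions 30–38.
The product is the template from position 9 through 38 (30 bp).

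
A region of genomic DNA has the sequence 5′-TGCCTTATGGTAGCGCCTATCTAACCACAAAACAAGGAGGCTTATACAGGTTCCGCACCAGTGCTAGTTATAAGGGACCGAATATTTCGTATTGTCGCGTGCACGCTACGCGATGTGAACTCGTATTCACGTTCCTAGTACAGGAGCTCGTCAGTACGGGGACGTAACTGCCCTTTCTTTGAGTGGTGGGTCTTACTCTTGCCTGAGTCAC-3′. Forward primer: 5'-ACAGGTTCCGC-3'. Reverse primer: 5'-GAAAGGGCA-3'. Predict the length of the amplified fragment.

The forward primer matches the template at positions 46–56.
The reverse primer's reverse complement is TGCCCTTTC, which matches the template at positions 169–177.
Amplicon spans positions 46–177: 132 bp.

132 bp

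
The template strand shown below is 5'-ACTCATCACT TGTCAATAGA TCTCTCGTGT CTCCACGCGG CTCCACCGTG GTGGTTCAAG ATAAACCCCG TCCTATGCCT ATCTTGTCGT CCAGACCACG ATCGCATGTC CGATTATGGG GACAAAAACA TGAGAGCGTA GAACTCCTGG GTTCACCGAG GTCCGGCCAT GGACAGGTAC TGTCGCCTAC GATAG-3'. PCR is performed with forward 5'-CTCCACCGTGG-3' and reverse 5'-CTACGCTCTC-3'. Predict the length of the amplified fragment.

101 bp

The forward primer matches the template at positions 41–51.
Reverse complement of the reverse primer: GAGAGCGTAG. This occurs on the top strand at positions 132–141.
Product length = (reverse-primer end) − (forward-primer start) + 1 = 141 − 41 + 1 = 101 bp.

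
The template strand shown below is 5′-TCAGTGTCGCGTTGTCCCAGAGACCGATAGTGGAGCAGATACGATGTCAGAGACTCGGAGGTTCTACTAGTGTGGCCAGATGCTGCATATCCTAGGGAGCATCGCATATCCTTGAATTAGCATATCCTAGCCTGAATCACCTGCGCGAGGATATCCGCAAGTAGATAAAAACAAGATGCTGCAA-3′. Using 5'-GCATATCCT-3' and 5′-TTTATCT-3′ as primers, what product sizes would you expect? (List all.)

85 bp, 66 bp, 50 bp

The forward primer GCATATCCT matches the top strand at positions 85–93, 104–112, 120–128.
The reverse primer's reverse complement is AGATAAA, matching at positions 163–169.
Each forward site pairs with the reverse site to give a product ending at position 169: sizes 85, 66, 50 bp.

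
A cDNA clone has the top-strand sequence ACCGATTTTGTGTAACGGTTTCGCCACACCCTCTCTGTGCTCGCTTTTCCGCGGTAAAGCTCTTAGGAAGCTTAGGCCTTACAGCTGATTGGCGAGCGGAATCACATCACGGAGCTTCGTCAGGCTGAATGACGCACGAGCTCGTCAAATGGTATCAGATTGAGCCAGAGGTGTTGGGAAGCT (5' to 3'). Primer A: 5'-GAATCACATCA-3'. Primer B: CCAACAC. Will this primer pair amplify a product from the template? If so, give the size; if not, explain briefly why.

Yes — a 79 bp product.

Primer A (GAATCACATCA) matches the top strand at positions 99–109; it acts as a forward primer.
Primer B's reverse complement is GTGTTGG, matching the top strand at positions 171–177; it acts as a reverse primer.
The 3' ends face each other across positions 99–177, giving a 79 bp product.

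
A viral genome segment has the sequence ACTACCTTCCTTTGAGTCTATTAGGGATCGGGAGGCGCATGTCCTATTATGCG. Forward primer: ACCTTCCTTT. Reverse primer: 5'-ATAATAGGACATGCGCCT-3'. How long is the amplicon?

47 bp

The forward primer matches the template at positions 4–13.
Reverse complement of the reverse primer: AGGCGCATGTCCTATTAT. This occurs on the top strand at positions 33–50.
The product runs from position 4 to position 50, so its length is 50 − 4 + 1 = 47 bp.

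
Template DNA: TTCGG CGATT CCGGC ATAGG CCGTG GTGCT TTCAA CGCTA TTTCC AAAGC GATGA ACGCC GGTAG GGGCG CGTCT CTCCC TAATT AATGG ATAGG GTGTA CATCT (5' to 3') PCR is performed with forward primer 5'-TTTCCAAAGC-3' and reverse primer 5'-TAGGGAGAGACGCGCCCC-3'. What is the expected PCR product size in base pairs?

42 bp

The forward primer matches the template at positions 41–50.
The reverse primer's reverse complement is GGGGCGCGTCTCTCCCTA, which matches the template at positions 65–82.
Product length = (reverse-primer end) − (forward-primer start) + 1 = 82 − 41 + 1 = 42 bp.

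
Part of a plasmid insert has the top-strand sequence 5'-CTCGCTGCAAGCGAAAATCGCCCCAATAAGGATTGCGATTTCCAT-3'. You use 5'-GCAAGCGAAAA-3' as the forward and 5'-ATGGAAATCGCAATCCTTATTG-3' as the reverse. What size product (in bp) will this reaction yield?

39 bp

The forward primer matches the template at positions 7–17.
Taking the reverse complement of ATGGAAATCGCAATCCTTATTG gives CAATAAGGATTGCGATTTCCAT, found at positions 24–45 on the template; the primer anneals here to the top strand with its 3' end pointing upstream.
Product length = (reverse-primer end) − (forward-primer start) + 1 = 45 − 7 + 1 = 39 bp.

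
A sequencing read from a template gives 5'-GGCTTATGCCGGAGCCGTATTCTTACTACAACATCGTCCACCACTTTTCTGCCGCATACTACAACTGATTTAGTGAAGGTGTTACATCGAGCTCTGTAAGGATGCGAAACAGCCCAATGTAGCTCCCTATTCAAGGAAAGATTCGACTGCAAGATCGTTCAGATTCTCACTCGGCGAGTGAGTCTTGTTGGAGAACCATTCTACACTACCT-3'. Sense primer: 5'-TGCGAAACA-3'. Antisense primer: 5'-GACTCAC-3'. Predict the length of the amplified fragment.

82 bp

The forward primer matches the template at positions 103–111.
Taking the reverse complement of GACTCAC gives GTGAGTC, found at positions 178–184 on the template; the primer anneals here to the top strand with its 3' end pointing upstream.
Amplicon spans positions 103–184: 82 bp.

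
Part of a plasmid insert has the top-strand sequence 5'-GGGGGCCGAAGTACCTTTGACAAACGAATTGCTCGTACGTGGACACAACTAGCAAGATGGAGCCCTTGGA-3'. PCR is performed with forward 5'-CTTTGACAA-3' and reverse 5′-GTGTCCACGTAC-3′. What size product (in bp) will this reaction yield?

32 bp

Forward primer CTTTGACAA is found on the top strand at positions 15–23.
Taking the reverse complement of GTGTCCACGTAC gives GTACGTGGACAC, found at positions 35–46 on the template; the primer anneals here to the top strand with its 3' end pointing upstream.
Product length = (reverse-primer end) − (forward-primer start) + 1 = 46 − 15 + 1 = 32 bp.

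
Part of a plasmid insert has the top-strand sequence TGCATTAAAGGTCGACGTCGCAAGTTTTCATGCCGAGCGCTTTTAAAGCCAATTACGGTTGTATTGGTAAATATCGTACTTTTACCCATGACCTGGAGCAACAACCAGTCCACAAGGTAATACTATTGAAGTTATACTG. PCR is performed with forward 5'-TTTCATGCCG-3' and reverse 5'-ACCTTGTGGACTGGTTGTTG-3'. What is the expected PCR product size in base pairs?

Scanning the template, TTTCATGCCG occurs at positions 26–35; this primer anneals to the bottom strand there with its 3' end pointing downstream.
Taking the reverse complement of ACCTTGTGGACTGGTTGTTG gives CAACAACCAGTCCACAAGGT, found at positions 99–118 on the template; the primer anneals here to the top strand with its 3' end pointing upstream.
The product runs from position 26 to position 118, so its length is 118 − 26 + 1 = 93 bp.

93 bp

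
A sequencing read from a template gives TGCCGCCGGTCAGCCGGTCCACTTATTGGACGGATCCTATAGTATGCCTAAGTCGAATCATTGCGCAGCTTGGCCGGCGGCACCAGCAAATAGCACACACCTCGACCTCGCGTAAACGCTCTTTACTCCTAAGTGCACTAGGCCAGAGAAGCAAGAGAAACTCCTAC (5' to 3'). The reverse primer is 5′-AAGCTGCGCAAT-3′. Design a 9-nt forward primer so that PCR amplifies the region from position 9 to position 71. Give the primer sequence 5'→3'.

5'-GTCAGCCGG-3'

The reverse primer's reverse complement ATTGCGCAGCTT matches the template at positions 60–71; the product starts at position 9.
The forward primer is identical to the top strand over positions 9–17: GTCAGCCGG.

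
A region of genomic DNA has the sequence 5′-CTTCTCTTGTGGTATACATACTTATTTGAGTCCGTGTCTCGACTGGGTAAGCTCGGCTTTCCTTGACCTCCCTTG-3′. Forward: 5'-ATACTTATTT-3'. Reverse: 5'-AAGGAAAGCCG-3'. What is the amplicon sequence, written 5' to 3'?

Forward primer ATACTTATTT is found on the top strand at positions 18–27.
Reverse complement of the reverse primer: CGGCTTTCCTT. This occurs on the top strand at positions 54–64.
The product is the template from position 18 through 64 (47 bp).

5'-ATACTTATTTGAGTCCGTGTCTCGACTGGGTAAGCTCGGCTTTCCTT-3'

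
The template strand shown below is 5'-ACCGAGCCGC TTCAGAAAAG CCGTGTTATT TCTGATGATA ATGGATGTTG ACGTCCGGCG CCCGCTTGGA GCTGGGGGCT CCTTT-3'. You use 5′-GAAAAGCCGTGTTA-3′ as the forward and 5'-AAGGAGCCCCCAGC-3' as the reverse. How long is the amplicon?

70 bp

Scanning the template, GAAAAGCCGTGTTA occurs at positions 15–28; this primer anneals to the bottom strand there with its 3' end pointing downstream.
Reverse complement of the reverse primer: GCTGGGGGCTCCTT. This occurs on the top strand at positions 71–84.
Amplicon spans positions 15–84: 70 bp.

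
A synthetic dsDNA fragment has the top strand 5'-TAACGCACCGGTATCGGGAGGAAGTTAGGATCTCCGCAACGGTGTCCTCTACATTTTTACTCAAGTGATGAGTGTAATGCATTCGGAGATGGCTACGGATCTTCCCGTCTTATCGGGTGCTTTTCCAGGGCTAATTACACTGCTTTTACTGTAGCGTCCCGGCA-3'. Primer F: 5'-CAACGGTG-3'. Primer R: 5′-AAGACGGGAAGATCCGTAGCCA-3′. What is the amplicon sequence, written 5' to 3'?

5'-CAACGGTGTCCTCTACATTTTTACTCAAGTGATGAGTGTAATGCATTCGGAGATGGCTACGGATCTTCCCGTCTT-3'

Forward primer CAACGGTG is found on the top strand at positions 37–44.
The reverse primer's reverse complement is TGGCTACGGATCTTCCCGTCTT, which matches the template at positions 90–111.
The product is the template from position 37 through 111 (75 bp).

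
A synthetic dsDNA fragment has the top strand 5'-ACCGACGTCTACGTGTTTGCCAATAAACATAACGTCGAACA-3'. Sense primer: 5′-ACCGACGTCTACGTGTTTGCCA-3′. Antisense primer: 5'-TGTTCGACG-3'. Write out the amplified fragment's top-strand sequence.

Forward primer ACCGACGTCTACGTGTTTGCCA is found on the top strand at positions 1–22.
The reverse primer's reverse complement is CGTCGAACA, which matches the template at positions 33–41.
The product is the template from position 1 through 41 (41 bp).

5'-ACCGACGTCTACGTGTTTGCCAATAAACATAACGTCGAACA-3'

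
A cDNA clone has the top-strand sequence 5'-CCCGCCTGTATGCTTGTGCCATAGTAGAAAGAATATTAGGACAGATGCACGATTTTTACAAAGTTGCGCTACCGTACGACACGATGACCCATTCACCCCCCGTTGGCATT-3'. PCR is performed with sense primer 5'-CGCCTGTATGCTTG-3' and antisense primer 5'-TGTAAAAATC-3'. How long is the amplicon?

58 bp

Scanning the template, CGCCTGTATGCTTG occurs at positions 3–16; this primer anneals to the bottom strand there with its 3' end pointing downstream.
The reverse primer's reverse complement is GATTTTTACA, which matches the template at positions 51–60.
Amplicon spans positions 3–60: 58 bp.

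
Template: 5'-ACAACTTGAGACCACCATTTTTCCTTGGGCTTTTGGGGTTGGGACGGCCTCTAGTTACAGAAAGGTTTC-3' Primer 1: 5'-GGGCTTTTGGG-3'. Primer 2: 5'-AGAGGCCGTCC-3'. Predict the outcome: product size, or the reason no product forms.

Yes — a 26 bp product.

Primer 1 (GGGCTTTTGGG) matches the top strand at positions 27–37; it acts as a forward primer.
Primer 2's reverse complement is GGACGGCCTCT, matching the top strand at positions 42–52; it acts as a reverse primer.
The 3' ends face each other across positions 27–52, giving a 26 bp product.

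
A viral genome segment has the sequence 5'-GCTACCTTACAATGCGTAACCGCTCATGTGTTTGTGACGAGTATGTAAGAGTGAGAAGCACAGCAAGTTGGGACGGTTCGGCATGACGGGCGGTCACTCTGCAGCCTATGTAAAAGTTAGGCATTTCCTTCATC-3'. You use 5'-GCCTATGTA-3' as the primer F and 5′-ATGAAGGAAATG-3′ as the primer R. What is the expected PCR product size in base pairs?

Scanning the template, GCCTATGTA occurs at positions 104–112; this primer anneals to the bottom strand there with its 3' end pointing downstream.
Taking the reverse complement of ATGAAGGAAATG gives CATTTCCTTCAT, found at positions 122–133 on the template; the primer anneals here to the top strand with its 3' end pointing upstream.
Amplicon spans positions 104–133: 30 bp.

30 bp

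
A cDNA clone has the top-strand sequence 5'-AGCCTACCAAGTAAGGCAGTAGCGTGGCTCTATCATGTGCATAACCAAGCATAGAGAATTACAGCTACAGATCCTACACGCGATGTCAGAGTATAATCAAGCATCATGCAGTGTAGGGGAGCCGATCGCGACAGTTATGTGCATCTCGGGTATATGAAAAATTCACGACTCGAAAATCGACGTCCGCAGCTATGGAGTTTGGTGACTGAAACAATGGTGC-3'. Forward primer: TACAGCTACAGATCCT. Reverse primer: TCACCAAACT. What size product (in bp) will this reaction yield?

146 bp

The forward primer matches the template at positions 60–75.
Reverse complement of the reverse primer: AGTTTGGTGA. This occurs on the top strand at positions 196–205.
Product length = (reverse-primer end) − (forward-primer start) + 1 = 205 − 60 + 1 = 146 bp.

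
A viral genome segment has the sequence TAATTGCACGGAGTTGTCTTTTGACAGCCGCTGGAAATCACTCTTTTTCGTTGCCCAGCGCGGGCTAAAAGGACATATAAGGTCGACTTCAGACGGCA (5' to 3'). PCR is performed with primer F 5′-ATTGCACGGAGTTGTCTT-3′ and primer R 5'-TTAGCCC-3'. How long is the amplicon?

Forward primer ATTGCACGGAGTTGTCTT is found on the top strand at positions 3–20.
Reverse complement of the reverse primer: GGGCTAA. This occurs on the top strand at positions 62–68.
Amplicon spans positions 3–68: 66 bp.

66 bp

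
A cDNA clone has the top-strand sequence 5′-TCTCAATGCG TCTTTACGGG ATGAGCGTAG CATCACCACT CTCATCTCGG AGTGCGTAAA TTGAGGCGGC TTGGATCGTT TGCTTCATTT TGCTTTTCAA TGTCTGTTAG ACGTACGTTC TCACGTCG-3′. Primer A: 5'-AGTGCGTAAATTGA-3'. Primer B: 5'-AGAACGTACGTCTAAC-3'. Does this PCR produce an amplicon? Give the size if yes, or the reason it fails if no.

Primer A (AGTGCGTAAATTGA) matches the top strand at positions 51–64; it acts as a forward primer.
Primer B's reverse complement is GTTAGACGTACGTTCT, matching the top strand at positions 106–121; it acts as a reverse primer.
The 3' ends face each other across positions 51–121, giving a 71 bp product.

Yes — a 71 bp product.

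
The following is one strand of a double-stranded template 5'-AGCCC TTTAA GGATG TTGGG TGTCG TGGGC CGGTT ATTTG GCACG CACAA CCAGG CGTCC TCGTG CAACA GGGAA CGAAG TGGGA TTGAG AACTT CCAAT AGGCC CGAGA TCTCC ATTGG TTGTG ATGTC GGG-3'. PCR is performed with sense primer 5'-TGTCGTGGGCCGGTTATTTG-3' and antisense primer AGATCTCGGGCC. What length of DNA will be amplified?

93 bp

Scanning the template, TGTCGTGGGCCGGTTATTTG occurs at positions 21–40; this primer anneals to the bottom strand there with its 3' end pointing downstream.
Reverse complement of the reverse primer: GGCCCGAGATCT. This occurs on the top strand at positions 102–113.
The product runs from position 21 to position 113, so its length is 113 − 21 + 1 = 93 bp.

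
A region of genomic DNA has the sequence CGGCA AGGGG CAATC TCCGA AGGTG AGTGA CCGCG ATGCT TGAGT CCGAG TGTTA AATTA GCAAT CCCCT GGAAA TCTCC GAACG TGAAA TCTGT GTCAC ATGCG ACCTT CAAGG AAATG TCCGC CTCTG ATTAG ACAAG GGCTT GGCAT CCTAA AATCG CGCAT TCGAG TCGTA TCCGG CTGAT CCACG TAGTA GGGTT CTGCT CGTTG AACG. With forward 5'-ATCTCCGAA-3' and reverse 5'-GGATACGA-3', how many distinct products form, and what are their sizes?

The forward primer ATCTCCGAA matches the top strand at positions 13–21, 75–83.
The reverse primer's reverse complement is TCGTATCC, matching at positions 171–178.
Each forward site pairs with the reverse site to give a product ending at position 178: sizes 166, 104 bp.

Two products: 166 bp, 104 bp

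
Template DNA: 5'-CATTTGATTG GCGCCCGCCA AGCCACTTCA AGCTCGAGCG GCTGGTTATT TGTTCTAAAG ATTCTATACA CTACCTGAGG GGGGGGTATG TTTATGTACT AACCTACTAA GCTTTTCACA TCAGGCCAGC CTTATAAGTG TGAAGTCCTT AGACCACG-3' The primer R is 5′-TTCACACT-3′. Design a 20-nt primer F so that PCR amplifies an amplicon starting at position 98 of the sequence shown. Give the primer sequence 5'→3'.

5'-ACTAACCTACTAAGCTTTTC-3'

The reverse primer's reverse complement AGTGTGAA matches the template at positions 137–144; the product starts at position 98.
The forward primer is identical to the top strand over positions 98–117: ACTAACCTACTAAGCTTTTC.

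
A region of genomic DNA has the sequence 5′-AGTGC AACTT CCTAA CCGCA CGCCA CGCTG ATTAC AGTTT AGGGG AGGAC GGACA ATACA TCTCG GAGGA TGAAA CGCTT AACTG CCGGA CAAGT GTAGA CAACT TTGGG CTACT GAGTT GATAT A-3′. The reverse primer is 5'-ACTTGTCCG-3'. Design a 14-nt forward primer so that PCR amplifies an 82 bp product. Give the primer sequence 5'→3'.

The reverse primer's reverse complement CGGACAAGT matches the template at positions 87–95, so the product ends at position 95.
An 82 bp product then starts at position 95 − 82 + 1 = 14.
The forward primer is identical to the top strand there: AACCGCACGCCACG.

5'-AACCGCACGCCACG-3'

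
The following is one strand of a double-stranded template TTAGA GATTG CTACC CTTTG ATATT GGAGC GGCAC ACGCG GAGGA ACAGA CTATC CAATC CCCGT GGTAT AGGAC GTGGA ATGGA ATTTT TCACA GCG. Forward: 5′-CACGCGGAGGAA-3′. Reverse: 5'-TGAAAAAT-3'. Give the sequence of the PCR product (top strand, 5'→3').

5'-CACGCGGAGGAACAGACTATCCAATCCCCGTGGTATAGGACGTGGAATGGAATTTTTCA-3'

Forward primer CACGCGGAGGAA is found on the top strand at positions 35–46.
Reverse complement of the reverse primer: ATTTTTCA. This occurs on the top strand at positions 86–93.
The product is the template from position 35 through 93 (59 bp).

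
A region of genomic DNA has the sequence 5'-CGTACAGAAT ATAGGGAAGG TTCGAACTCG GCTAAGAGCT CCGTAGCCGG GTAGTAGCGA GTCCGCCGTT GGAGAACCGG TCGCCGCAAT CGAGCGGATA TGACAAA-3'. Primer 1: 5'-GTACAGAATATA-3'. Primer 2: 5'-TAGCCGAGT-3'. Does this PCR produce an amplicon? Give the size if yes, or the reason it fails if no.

Yes — a 33 bp product.

Primer 1 (GTACAGAATATA) matches the top strand at positions 2–13; it acts as a forward primer.
Primer 2's reverse complement is ACTCGGCTA, matching the top strand at positions 26–34; it acts as a reverse primer.
The 3' ends face each other across positions 2–34, giving a 33 bp product.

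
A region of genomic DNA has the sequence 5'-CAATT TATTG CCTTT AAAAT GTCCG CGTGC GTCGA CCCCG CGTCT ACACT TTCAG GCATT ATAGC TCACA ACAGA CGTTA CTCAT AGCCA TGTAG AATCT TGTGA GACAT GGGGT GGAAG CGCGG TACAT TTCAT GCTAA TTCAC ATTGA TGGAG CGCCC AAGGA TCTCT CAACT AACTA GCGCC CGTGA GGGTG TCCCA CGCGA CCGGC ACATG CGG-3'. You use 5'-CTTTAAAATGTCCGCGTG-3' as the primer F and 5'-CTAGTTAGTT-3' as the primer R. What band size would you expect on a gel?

Scanning the template, CTTTAAAATGTCCGCGTG occurs at positions 12–29; this primer anneals to the bottom strand there with its 3' end pointing downstream.
Reverse complement of the reverse primer: AACTAACTAG. This occurs on the top strand at positions 172–181.
Amplicon spans positions 12–181: 170 bp.

170 bp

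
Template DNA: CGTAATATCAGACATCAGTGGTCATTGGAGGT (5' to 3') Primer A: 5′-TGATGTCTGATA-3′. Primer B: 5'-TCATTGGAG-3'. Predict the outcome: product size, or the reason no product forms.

Primer A (TGATGTCTGATA) has reverse complement TATCAGACATCA, which matches the top strand at positions 6–17; primer A anneals to the top strand there with its 3' end pointing upstream toward position 6.
Primer B (TCATTGGAG) matches the top strand directly at positions 22–30; it anneals to the bottom strand with its 3' end pointing downstream toward position 30.
The 3' ends diverge (primer A extends toward position 1, primer B toward position 32), so the primers never converge on a shared product.

No product — the primers' 3' ends point away from each other.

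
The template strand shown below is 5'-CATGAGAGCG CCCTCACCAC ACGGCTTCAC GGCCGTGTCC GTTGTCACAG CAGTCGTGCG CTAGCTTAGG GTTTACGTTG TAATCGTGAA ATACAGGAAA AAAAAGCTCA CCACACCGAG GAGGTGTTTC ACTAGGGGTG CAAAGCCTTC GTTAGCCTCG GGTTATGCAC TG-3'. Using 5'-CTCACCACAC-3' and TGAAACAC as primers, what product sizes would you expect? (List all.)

119 bp, 25 bp

The forward primer CTCACCACAC matches the top strand at positions 13–22, 107–116.
The reverse primer's reverse complement is GTGTTTCA, matching at positions 124–131.
Each forward site pairs with the reverse site to give a product ending at position 131: sizes 119, 25 bp.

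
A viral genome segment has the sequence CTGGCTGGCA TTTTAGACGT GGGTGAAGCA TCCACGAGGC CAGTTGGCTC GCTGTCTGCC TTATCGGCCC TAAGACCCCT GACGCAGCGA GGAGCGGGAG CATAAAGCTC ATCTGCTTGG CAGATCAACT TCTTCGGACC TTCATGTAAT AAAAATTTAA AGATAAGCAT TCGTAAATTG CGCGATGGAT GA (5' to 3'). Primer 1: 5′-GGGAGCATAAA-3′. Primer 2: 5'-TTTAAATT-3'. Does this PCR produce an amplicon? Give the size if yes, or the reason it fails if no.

Yes — a 66 bp product.

Primer 1 (GGGAGCATAAA) matches the top strand at positions 96–106; it acts as a forward primer.
Primer 2's reverse complement is AATTTAAA, matching the top strand at positions 154–161; it acts as a reverse primer.
The 3' ends face each other across positions 96–161, giving a 66 bp product.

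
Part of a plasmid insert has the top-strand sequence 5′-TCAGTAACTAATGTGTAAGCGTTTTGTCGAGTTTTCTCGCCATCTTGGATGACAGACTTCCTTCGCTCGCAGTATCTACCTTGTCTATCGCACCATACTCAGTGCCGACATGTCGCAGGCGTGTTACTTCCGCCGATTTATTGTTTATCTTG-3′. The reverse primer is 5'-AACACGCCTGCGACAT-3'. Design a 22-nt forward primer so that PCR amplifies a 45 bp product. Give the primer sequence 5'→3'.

5'-TTGTCTATCGCACCATACTCAG-3'

The reverse primer's reverse complement ATGTCGCAGGCGTGTT matches the template at positions 110–125, so the product ends at position 125.
A 45 bp product then starts at position 125 − 45 + 1 = 81.
The forward primer is identical to the top strand there: TTGTCTATCGCACCATACTCAG.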